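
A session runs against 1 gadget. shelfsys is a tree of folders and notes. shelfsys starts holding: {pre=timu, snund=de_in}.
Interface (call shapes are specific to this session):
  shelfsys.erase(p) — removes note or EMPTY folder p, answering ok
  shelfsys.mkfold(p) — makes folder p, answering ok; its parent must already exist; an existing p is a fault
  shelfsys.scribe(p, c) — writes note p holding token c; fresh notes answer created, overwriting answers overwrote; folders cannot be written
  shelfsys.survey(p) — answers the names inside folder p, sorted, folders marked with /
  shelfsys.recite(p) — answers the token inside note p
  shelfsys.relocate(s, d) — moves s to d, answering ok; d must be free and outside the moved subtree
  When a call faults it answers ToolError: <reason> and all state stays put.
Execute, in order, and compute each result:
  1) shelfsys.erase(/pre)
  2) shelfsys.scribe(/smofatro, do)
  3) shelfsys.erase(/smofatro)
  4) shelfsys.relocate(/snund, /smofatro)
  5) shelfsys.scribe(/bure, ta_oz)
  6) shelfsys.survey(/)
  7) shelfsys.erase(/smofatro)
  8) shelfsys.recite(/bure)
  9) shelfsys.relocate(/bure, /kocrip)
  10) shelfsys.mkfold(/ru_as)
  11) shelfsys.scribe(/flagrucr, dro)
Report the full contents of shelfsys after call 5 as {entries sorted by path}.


Answer: {bure=ta_oz, smofatro=de_in}

Derivation:
Do: shelfsys.erase[p='/pre']
See: ok
Do: shelfsys.scribe[p='/smofatro'; c='do']
See: created
Do: shelfsys.erase[p='/smofatro']
See: ok
Do: shelfsys.relocate[s='/snund'; d='/smofatro']
See: ok
Do: shelfsys.scribe[p='/bure'; c='ta_oz']
See: created
Do: shelfsys.survey[p='/']
See: [bure, smofatro]
Do: shelfsys.erase[p='/smofatro']
See: ok
Do: shelfsys.recite[p='/bure']
See: ta_oz
Do: shelfsys.relocate[s='/bure'; d='/kocrip']
See: ok
Do: shelfsys.mkfold[p='/ru_as']
See: ok
Do: shelfsys.scribe[p='/flagrucr'; c='dro']
See: created


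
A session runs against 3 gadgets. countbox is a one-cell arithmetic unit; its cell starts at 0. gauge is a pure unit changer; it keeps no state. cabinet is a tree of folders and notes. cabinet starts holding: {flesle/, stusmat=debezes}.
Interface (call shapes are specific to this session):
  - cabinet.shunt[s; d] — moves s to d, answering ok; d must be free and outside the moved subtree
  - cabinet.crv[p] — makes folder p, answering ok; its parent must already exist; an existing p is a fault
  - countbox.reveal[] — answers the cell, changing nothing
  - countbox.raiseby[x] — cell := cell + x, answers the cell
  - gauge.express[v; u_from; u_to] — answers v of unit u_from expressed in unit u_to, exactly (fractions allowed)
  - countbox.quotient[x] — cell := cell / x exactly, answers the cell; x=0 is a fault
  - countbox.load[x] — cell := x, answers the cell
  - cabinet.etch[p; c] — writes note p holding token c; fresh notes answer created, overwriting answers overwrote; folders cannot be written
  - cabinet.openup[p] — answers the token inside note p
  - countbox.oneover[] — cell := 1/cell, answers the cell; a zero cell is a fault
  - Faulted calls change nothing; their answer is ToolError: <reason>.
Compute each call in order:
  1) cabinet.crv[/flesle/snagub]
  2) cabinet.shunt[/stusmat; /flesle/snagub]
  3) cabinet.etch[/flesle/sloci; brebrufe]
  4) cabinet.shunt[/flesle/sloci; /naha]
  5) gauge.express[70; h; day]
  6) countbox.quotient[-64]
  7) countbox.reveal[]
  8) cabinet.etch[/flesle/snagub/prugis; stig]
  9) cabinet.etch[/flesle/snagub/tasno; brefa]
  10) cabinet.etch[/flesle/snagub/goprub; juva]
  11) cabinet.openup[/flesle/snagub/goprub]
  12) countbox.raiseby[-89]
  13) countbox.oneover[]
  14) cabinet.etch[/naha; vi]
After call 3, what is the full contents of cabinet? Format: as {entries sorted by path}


Answer: {flesle/, flesle/sloci=brebrufe, flesle/snagub/, stusmat=debezes}

Derivation:
% crv(p→/flesle/snagub) -> ok
% shunt(s→/stusmat, d→/flesle/snagub) -> ToolError: exists
% etch(p→/flesle/sloci, c→brebrufe) -> created
% shunt(s→/flesle/sloci, d→/naha) -> ok
% express(v→70, u_from→h, u_to→day) -> 35/12
% quotient(x→-64) -> 0
% reveal() -> 0
% etch(p→/flesle/snagub/prugis, c→stig) -> created
% etch(p→/flesle/snagub/tasno, c→brefa) -> created
% etch(p→/flesle/snagub/goprub, c→juva) -> created
% openup(p→/flesle/snagub/goprub) -> juva
% raiseby(x→-89) -> -89
% oneover() -> -1/89
% etch(p→/naha, c→vi) -> overwrote


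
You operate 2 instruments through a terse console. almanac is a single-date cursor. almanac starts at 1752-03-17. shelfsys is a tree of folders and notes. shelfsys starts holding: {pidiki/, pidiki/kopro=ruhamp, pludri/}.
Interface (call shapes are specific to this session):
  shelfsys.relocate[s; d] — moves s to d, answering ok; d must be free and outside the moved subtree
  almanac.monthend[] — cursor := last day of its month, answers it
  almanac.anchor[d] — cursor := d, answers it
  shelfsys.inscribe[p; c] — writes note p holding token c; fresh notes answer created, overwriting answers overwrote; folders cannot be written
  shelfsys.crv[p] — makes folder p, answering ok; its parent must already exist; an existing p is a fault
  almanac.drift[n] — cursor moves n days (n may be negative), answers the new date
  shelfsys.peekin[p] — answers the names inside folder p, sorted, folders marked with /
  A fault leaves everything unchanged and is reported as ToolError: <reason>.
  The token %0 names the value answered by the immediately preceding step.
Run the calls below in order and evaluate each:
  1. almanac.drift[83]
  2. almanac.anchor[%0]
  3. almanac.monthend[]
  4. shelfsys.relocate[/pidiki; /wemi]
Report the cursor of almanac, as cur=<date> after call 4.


Answer: cur=1752-06-30

Derivation:
% drift n='83'
= 1752-06-08
% anchor d='%0'
= 1752-06-08
% monthend
= 1752-06-30
% relocate s='/pidiki' d='/wemi'
= ok


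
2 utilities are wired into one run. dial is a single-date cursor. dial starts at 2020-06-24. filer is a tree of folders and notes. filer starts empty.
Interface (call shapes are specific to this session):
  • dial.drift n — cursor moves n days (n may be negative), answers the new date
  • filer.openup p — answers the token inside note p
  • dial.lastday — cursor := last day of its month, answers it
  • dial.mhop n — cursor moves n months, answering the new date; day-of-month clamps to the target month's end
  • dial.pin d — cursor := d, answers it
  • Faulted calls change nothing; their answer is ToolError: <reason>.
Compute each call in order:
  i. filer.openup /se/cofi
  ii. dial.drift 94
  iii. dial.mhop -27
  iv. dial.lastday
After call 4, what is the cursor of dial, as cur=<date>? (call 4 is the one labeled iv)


Answer: cur=2018-06-30

Derivation:
→ filer.openup(p='/se/cofi')
← ToolError: not found
→ dial.drift(n='94')
← 2020-09-26
→ dial.mhop(n='-27')
← 2018-06-26
→ dial.lastday()
← 2018-06-30


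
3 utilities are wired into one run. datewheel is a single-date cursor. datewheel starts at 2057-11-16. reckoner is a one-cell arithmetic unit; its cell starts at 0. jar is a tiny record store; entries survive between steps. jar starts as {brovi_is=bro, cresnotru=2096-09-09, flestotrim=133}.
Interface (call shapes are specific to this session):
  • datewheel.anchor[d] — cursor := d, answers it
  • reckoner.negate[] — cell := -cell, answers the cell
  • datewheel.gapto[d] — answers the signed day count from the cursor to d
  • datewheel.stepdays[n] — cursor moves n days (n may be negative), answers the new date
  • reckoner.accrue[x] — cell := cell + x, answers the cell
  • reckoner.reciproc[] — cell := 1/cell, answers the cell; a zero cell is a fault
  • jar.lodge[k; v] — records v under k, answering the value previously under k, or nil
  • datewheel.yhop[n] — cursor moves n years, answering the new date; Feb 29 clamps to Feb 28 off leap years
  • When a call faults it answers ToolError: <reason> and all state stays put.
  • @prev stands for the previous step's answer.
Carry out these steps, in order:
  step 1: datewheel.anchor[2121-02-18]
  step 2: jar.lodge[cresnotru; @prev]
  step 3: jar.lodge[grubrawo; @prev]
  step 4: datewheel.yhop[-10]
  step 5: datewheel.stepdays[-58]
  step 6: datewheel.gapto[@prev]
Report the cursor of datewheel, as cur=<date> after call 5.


Step: datewheel.anchor[d=2121-02-18]
Result: 2121-02-18
Step: jar.lodge[k=cresnotru; v=@prev]
Result: 2096-09-09
Step: jar.lodge[k=grubrawo; v=@prev]
Result: nil
Step: datewheel.yhop[n=-10]
Result: 2111-02-18
Step: datewheel.stepdays[n=-58]
Result: 2110-12-22
Step: datewheel.gapto[d=@prev]
Result: 0

Answer: cur=2110-12-22


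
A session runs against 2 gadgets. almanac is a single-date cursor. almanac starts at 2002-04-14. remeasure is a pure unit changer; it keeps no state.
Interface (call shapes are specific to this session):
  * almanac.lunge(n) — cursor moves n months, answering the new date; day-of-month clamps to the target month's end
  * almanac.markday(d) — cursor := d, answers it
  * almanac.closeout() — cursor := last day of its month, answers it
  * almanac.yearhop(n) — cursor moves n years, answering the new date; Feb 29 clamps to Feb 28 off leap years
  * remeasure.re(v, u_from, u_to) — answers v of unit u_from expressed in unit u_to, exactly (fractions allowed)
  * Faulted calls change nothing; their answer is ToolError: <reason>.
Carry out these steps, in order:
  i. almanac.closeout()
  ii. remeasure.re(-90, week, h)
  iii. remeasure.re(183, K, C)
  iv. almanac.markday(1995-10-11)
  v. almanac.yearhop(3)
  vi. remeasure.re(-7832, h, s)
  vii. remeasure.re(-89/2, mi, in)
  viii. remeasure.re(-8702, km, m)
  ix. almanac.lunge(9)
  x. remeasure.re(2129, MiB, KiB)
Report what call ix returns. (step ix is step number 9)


Answer: 1999-07-11

Derivation:
>>> almanac.closeout
= 2002-04-30
>>> remeasure.re v: -90 u_from: week u_to: h
= -15120
>>> remeasure.re v: 183 u_from: K u_to: C
= -1803/20
>>> almanac.markday d: 1995-10-11
= 1995-10-11
>>> almanac.yearhop n: 3
= 1998-10-11
>>> remeasure.re v: -7832 u_from: h u_to: s
= -28195200
>>> remeasure.re v: -89/2 u_from: mi u_to: in
= -2819520
>>> remeasure.re v: -8702 u_from: km u_to: m
= -8702000
>>> almanac.lunge n: 9
= 1999-07-11
>>> remeasure.re v: 2129 u_from: MiB u_to: KiB
= 2180096


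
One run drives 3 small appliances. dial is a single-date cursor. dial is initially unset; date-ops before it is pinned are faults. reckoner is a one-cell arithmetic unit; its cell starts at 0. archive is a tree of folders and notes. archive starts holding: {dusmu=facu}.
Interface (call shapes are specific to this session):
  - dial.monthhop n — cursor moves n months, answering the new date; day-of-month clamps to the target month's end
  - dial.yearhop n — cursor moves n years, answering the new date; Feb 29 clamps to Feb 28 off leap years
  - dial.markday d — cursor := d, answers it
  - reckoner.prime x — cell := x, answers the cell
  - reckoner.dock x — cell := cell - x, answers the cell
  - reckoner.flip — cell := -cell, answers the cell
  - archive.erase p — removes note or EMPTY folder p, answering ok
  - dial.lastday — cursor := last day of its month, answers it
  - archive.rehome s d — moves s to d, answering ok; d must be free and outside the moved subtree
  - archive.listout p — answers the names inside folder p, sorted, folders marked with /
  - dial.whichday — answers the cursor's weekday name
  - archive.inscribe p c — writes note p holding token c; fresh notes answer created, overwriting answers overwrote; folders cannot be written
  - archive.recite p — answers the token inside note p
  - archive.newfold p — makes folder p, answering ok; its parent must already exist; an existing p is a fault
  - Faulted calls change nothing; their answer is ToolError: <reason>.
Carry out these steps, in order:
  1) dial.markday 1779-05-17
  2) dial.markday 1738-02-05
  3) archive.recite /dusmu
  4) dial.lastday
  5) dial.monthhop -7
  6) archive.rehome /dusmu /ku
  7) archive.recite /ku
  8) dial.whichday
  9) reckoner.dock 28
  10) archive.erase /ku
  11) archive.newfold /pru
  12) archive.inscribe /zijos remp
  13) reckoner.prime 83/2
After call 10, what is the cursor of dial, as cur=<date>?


Answer: cur=1737-07-28

Derivation:
==> dial.markday(d=1779-05-17)
<== 1779-05-17
==> dial.markday(d=1738-02-05)
<== 1738-02-05
==> archive.recite(p=/dusmu)
<== facu
==> dial.lastday()
<== 1738-02-28
==> dial.monthhop(n=-7)
<== 1737-07-28
==> archive.rehome(s=/dusmu, d=/ku)
<== ok
==> archive.recite(p=/ku)
<== facu
==> dial.whichday()
<== Sunday
==> reckoner.dock(x=28)
<== -28
==> archive.erase(p=/ku)
<== ok
==> archive.newfold(p=/pru)
<== ok
==> archive.inscribe(p=/zijos, c=remp)
<== created
==> reckoner.prime(x=83/2)
<== 83/2


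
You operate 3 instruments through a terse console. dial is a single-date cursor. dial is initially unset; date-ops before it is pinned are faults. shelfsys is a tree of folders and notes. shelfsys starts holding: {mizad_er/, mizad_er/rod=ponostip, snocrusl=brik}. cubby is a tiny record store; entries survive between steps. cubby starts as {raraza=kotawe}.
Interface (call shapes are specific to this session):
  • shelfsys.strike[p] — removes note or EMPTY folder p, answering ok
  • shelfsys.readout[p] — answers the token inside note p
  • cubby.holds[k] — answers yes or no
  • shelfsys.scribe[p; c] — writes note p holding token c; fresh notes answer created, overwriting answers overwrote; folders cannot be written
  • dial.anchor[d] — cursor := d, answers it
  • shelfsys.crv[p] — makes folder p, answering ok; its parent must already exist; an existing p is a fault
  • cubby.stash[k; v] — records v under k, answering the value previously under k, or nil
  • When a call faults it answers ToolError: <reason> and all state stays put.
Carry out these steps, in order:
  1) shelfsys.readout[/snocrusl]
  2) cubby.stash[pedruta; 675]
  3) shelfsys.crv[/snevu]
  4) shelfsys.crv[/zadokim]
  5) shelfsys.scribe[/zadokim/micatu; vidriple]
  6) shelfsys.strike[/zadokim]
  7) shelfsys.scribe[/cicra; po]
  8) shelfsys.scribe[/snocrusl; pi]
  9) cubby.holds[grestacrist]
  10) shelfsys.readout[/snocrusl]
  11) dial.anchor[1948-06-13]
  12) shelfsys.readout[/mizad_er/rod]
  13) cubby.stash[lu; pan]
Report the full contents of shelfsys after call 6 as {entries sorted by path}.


Then shelfsys.readout using /snocrusl, — result: brik.
Then cubby.stash using pedruta, 675, yielding nil.
I run shelfsys.crv using /snevu, and observe ok.
Next I call shelfsys.crv using /zadokim, and see ok.
I invoke shelfsys.scribe using /zadokim/micatu, vidriple, — result: created.
I invoke shelfsys.strike using /zadokim, yielding ToolError: not empty.
I call shelfsys.scribe using /cicra, po, and observe created.
I use shelfsys.scribe using /snocrusl, pi, and observe overwrote.
Next I call cubby.holds using grestacrist, and observe no.
Then shelfsys.readout using /snocrusl, and observe pi.
Using dial.anchor using 1948-06-13, → 1948-06-13.
I call shelfsys.readout using /mizad_er/rod: ponostip.
Then cubby.stash using lu, pan: nil.

Answer: {mizad_er/, mizad_er/rod=ponostip, snevu/, snocrusl=brik, zadokim/, zadokim/micatu=vidriple}


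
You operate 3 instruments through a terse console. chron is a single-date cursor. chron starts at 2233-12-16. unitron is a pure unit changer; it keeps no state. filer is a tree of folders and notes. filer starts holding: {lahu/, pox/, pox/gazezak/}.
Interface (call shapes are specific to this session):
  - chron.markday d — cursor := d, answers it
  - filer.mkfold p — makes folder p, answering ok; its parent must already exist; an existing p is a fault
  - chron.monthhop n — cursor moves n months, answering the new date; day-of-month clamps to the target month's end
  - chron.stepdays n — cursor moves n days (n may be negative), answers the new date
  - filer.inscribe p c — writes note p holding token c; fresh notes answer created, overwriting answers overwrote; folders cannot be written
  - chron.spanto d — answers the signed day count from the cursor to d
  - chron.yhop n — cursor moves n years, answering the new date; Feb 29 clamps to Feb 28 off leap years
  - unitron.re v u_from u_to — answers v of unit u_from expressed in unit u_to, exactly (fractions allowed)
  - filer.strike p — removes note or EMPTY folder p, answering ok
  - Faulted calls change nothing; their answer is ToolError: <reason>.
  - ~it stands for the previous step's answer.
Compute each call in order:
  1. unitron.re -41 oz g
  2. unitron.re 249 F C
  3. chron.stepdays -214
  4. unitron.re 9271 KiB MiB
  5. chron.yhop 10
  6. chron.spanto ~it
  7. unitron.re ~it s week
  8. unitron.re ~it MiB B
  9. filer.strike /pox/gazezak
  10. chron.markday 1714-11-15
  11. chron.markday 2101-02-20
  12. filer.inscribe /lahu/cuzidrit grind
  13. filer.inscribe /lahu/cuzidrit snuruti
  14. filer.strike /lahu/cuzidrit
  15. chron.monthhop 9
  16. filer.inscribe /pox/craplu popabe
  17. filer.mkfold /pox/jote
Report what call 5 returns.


Answer: 2243-05-16

Derivation:
-> re(v=-41, u_from=oz, u_to=g)
<- -1859728717/1600000
-> re(v=249, u_from=F, u_to=C)
<- 1085/9
-> stepdays(n=-214)
<- 2233-05-16
-> re(v=9271, u_from=KiB, u_to=MiB)
<- 9271/1024
-> yhop(n=10)
<- 2243-05-16
-> spanto(d=~it)
<- 0
-> re(v=~it, u_from=s, u_to=week)
<- 0
-> re(v=~it, u_from=MiB, u_to=B)
<- 0
-> strike(p=/pox/gazezak)
<- ok
-> markday(d=1714-11-15)
<- 1714-11-15
-> markday(d=2101-02-20)
<- 2101-02-20
-> inscribe(p=/lahu/cuzidrit, c=grind)
<- created
-> inscribe(p=/lahu/cuzidrit, c=snuruti)
<- overwrote
-> strike(p=/lahu/cuzidrit)
<- ok
-> monthhop(n=9)
<- 2101-11-20
-> inscribe(p=/pox/craplu, c=popabe)
<- created
-> mkfold(p=/pox/jote)
<- ok


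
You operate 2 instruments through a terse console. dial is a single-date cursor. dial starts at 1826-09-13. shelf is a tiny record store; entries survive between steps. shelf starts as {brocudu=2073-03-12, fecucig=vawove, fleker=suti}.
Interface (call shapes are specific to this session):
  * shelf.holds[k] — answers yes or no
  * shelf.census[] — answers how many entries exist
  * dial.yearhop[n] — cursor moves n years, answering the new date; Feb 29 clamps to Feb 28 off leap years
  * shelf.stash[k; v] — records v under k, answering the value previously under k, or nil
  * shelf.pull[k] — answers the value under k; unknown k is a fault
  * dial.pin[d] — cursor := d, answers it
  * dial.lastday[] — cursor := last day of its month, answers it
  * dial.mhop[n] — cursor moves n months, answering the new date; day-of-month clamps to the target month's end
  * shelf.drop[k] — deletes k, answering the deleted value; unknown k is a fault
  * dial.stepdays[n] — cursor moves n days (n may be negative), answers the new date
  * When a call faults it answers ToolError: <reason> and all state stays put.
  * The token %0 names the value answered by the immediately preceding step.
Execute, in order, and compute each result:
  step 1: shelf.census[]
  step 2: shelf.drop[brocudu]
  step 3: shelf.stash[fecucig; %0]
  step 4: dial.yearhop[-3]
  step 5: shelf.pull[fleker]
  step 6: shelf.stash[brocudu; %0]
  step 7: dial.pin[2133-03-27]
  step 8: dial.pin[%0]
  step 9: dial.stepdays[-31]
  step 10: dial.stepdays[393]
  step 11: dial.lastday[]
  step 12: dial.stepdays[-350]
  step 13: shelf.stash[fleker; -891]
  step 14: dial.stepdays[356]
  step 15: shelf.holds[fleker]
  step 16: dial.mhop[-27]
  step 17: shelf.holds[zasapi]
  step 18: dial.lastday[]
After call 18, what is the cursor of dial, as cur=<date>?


Answer: cur=2132-01-31

Derivation:
CALL shelf.census[]
RET  3
CALL shelf.drop[k→brocudu]
RET  2073-03-12
CALL shelf.stash[k→fecucig; v→%0]
RET  vawove
CALL dial.yearhop[n→-3]
RET  1823-09-13
CALL shelf.pull[k→fleker]
RET  suti
CALL shelf.stash[k→brocudu; v→%0]
RET  nil
CALL dial.pin[d→2133-03-27]
RET  2133-03-27
CALL dial.pin[d→%0]
RET  2133-03-27
CALL dial.stepdays[n→-31]
RET  2133-02-24
CALL dial.stepdays[n→393]
RET  2134-03-24
CALL dial.lastday[]
RET  2134-03-31
CALL dial.stepdays[n→-350]
RET  2133-04-15
CALL shelf.stash[k→fleker; v→-891]
RET  suti
CALL dial.stepdays[n→356]
RET  2134-04-06
CALL shelf.holds[k→fleker]
RET  yes
CALL dial.mhop[n→-27]
RET  2132-01-06
CALL shelf.holds[k→zasapi]
RET  no
CALL dial.lastday[]
RET  2132-01-31


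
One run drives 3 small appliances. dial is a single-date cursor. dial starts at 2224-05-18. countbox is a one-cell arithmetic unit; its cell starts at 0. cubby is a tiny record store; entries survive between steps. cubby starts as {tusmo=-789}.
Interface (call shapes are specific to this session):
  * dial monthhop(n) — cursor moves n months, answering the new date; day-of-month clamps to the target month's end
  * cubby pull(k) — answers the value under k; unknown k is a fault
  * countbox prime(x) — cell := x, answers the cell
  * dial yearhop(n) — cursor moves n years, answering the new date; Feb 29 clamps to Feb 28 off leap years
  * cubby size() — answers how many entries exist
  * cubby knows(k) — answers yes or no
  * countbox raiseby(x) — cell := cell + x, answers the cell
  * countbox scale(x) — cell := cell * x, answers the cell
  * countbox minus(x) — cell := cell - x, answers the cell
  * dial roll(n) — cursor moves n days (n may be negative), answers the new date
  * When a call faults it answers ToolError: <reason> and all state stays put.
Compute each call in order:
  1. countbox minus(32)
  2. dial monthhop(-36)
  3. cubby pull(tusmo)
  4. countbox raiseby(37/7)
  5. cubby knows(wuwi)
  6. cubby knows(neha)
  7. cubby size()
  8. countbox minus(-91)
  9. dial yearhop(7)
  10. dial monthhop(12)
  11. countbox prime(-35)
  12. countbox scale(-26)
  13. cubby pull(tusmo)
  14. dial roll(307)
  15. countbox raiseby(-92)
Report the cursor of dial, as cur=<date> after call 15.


Answer: cur=2230-03-21

Derivation:
==> countbox minus(x=32)
<== -32
==> dial monthhop(n=-36)
<== 2221-05-18
==> cubby pull(k=tusmo)
<== -789
==> countbox raiseby(x=37/7)
<== -187/7
==> cubby knows(k=wuwi)
<== no
==> cubby knows(k=neha)
<== no
==> cubby size()
<== 1
==> countbox minus(x=-91)
<== 450/7
==> dial yearhop(n=7)
<== 2228-05-18
==> dial monthhop(n=12)
<== 2229-05-18
==> countbox prime(x=-35)
<== -35
==> countbox scale(x=-26)
<== 910
==> cubby pull(k=tusmo)
<== -789
==> dial roll(n=307)
<== 2230-03-21
==> countbox raiseby(x=-92)
<== 818


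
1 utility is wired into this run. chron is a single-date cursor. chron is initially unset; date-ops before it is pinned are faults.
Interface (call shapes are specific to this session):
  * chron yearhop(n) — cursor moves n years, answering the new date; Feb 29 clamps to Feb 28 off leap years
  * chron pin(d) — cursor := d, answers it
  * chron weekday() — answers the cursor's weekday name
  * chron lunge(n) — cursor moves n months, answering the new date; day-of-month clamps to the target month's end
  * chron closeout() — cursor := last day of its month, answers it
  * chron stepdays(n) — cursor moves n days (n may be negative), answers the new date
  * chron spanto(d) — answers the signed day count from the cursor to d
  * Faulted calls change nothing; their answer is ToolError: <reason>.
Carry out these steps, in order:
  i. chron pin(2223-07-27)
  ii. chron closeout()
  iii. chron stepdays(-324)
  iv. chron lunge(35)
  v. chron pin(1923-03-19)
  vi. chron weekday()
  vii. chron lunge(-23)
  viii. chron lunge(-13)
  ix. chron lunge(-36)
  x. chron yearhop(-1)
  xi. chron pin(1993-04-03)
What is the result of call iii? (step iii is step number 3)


Answer: 2222-09-10

Derivation:
Calling chron pin on 2223-07-27, → 2223-07-27.
Then chron closeout(), yielding 2223-07-31.
I run chron stepdays on -324, giving 2222-09-10.
Invoking chron lunge on 35, and get 2225-08-10.
I run chron pin on 1923-03-19, giving 1923-03-19.
Then chron weekday(), which returns Monday.
Now I run chron lunge on -23, → 1921-04-19.
Invoking chron lunge on -13, → 1920-03-19.
Calling chron lunge on -36, and observe 1917-03-19.
Now I run chron yearhop on -1, — result: 1916-03-19.
Calling chron pin on 1993-04-03, which returns 1993-04-03.


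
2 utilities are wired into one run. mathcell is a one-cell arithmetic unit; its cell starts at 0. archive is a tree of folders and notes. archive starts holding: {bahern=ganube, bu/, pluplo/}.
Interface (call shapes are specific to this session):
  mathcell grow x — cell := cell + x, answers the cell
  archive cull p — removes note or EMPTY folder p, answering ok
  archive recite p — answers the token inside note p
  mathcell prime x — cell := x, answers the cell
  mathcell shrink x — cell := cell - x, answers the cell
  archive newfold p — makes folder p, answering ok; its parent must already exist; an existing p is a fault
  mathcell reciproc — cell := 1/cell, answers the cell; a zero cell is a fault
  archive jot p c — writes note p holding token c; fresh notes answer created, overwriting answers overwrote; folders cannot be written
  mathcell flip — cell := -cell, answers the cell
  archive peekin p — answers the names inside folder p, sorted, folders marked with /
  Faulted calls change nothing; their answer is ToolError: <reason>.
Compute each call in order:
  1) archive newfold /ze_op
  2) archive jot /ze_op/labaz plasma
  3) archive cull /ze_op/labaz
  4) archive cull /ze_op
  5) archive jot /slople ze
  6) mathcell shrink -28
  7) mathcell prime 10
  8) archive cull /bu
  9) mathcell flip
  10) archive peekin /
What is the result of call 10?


Act: archive newfold[p: /ze_op]
Obs: ok
Act: archive jot[p: /ze_op/labaz; c: plasma]
Obs: created
Act: archive cull[p: /ze_op/labaz]
Obs: ok
Act: archive cull[p: /ze_op]
Obs: ok
Act: archive jot[p: /slople; c: ze]
Obs: created
Act: mathcell shrink[x: -28]
Obs: 28
Act: mathcell prime[x: 10]
Obs: 10
Act: archive cull[p: /bu]
Obs: ok
Act: mathcell flip[]
Obs: -10
Act: archive peekin[p: /]
Obs: [bahern, pluplo/, slople]

Answer: [bahern, pluplo/, slople]


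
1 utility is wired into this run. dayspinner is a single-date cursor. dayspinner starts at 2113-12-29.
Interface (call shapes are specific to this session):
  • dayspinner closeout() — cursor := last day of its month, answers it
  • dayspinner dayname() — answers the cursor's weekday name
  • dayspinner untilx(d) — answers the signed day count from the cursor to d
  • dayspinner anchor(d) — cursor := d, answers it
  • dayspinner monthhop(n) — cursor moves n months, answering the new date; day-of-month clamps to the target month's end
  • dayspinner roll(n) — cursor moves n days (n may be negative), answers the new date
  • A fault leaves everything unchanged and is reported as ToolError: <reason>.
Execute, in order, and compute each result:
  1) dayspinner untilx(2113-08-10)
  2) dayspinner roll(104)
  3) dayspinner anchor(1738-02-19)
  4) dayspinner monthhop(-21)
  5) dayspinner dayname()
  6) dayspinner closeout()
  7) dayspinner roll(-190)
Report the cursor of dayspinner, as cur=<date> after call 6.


;; dayspinner untilx(d=2113-08-10) => -141
;; dayspinner roll(n=104) => 2114-04-12
;; dayspinner anchor(d=1738-02-19) => 1738-02-19
;; dayspinner monthhop(n=-21) => 1736-05-19
;; dayspinner dayname() => Saturday
;; dayspinner closeout() => 1736-05-31
;; dayspinner roll(n=-190) => 1735-11-23

Answer: cur=1736-05-31


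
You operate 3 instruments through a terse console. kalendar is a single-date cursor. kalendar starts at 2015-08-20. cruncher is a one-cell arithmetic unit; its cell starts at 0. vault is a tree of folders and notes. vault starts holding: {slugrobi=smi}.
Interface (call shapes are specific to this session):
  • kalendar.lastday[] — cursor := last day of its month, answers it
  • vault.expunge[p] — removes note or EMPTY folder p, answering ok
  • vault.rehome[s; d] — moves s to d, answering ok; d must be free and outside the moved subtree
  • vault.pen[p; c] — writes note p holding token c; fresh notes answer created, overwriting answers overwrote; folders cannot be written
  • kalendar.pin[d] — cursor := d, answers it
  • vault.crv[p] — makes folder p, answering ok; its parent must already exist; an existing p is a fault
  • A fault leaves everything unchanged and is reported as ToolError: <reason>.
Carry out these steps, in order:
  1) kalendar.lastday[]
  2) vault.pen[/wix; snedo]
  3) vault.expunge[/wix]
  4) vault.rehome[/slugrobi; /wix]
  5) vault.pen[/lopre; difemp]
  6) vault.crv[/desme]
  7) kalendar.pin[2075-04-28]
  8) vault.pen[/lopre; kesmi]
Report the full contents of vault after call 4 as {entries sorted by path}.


I use kalendar.lastday: 2015-08-31.
Invoking vault.pen using p=/wix, c=snedo, which returns created.
I call vault.expunge using p=/wix, and observe ok.
Calling vault.rehome using s=/slugrobi, d=/wix, and get ok.
Next I call vault.pen using p=/lopre, c=difemp, and see created.
I invoke vault.crv using p=/desme, and observe ok.
I use kalendar.pin using d=2075-04-28, → 2075-04-28.
I call vault.pen using p=/lopre, c=kesmi, giving overwrote.

Answer: {wix=smi}


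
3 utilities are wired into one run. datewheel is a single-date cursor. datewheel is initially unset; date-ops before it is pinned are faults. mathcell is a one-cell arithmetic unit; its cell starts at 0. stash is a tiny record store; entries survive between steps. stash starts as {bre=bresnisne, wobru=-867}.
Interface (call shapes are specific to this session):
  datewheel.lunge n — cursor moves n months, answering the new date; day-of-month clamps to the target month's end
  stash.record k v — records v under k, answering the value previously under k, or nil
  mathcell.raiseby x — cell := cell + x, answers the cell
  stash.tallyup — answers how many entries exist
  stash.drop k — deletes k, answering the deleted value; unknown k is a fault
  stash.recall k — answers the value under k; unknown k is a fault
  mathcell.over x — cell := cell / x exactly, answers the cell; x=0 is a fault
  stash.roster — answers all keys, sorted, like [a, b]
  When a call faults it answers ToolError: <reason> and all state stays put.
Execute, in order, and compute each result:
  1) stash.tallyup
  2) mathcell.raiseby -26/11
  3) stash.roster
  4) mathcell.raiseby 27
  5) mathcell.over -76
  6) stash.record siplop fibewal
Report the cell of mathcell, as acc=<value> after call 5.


Act: tallyup[]
Obs: 2
Act: raiseby[x='-26/11']
Obs: -26/11
Act: roster[]
Obs: [bre, wobru]
Act: raiseby[x='27']
Obs: 271/11
Act: over[x='-76']
Obs: -271/836
Act: record[k='siplop'; v='fibewal']
Obs: nil

Answer: acc=-271/836


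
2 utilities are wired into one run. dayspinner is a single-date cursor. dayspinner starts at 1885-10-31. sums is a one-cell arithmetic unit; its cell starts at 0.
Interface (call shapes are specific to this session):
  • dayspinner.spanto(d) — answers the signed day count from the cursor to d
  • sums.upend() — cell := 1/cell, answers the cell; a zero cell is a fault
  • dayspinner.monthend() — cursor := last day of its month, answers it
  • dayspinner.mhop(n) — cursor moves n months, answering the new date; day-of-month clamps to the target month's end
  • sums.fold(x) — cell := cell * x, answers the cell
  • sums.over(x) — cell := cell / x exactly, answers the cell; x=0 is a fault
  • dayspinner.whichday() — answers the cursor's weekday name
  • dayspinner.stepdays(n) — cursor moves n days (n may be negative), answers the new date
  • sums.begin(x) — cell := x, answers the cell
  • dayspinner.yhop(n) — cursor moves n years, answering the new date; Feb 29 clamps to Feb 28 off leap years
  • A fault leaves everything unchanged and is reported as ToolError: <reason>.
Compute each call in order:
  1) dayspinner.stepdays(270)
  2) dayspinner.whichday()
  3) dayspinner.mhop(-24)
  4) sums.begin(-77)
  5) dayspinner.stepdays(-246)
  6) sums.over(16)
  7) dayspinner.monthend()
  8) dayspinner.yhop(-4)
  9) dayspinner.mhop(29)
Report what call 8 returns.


-- 1. dayspinner.stepdays(n=270) : 1886-07-28
-- 2. dayspinner.whichday() : Wednesday
-- 3. dayspinner.mhop(n=-24) : 1884-07-28
-- 4. sums.begin(x=-77) : -77
-- 5. dayspinner.stepdays(n=-246) : 1883-11-25
-- 6. sums.over(x=16) : -77/16
-- 7. dayspinner.monthend() : 1883-11-30
-- 8. dayspinner.yhop(n=-4) : 1879-11-30
-- 9. dayspinner.mhop(n=29) : 1882-04-30

Answer: 1879-11-30


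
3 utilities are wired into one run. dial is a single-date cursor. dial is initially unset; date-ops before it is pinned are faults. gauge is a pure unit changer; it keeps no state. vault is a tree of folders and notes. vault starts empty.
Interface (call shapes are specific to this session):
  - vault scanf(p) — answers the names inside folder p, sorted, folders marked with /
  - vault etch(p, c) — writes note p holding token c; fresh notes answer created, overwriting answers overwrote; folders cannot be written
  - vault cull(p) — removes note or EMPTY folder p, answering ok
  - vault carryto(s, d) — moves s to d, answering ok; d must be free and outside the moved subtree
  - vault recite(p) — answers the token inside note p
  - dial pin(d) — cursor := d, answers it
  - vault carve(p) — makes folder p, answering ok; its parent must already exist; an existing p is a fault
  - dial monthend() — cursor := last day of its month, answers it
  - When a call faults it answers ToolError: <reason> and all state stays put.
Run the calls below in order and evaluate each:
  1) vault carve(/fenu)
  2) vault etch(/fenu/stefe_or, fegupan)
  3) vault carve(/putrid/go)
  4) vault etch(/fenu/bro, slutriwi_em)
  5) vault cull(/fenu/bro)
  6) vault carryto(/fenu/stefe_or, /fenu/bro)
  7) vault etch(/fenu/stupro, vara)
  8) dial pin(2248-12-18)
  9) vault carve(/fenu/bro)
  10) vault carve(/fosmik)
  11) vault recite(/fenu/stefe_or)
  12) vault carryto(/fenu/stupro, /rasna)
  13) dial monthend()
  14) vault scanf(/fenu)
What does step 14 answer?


Answer: [bro]

Derivation:
CALL vault carve[p: /fenu]
RET  ok
CALL vault etch[p: /fenu/stefe_or; c: fegupan]
RET  created
CALL vault carve[p: /putrid/go]
RET  ToolError: no parent
CALL vault etch[p: /fenu/bro; c: slutriwi_em]
RET  created
CALL vault cull[p: /fenu/bro]
RET  ok
CALL vault carryto[s: /fenu/stefe_or; d: /fenu/bro]
RET  ok
CALL vault etch[p: /fenu/stupro; c: vara]
RET  created
CALL dial pin[d: 2248-12-18]
RET  2248-12-18
CALL vault carve[p: /fenu/bro]
RET  ToolError: exists
CALL vault carve[p: /fosmik]
RET  ok
CALL vault recite[p: /fenu/stefe_or]
RET  ToolError: not found
CALL vault carryto[s: /fenu/stupro; d: /rasna]
RET  ok
CALL dial monthend[]
RET  2248-12-31
CALL vault scanf[p: /fenu]
RET  [bro]


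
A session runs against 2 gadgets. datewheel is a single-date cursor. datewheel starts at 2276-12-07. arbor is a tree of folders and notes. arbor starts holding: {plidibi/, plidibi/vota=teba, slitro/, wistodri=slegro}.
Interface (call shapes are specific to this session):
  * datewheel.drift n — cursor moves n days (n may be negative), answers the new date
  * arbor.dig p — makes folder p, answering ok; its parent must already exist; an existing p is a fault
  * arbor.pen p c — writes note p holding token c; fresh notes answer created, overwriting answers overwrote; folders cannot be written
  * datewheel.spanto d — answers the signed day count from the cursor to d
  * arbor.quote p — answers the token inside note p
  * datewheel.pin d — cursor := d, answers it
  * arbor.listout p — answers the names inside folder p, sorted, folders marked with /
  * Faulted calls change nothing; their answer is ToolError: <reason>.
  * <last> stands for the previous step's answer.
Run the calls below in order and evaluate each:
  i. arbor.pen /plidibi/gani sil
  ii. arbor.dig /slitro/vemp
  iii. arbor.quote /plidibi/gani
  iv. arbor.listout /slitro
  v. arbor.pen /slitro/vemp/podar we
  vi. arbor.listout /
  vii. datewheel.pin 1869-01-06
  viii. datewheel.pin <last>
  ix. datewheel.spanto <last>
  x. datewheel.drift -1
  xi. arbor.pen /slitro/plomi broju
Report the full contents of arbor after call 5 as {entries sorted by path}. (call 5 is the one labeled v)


Answer: {plidibi/, plidibi/gani=sil, plidibi/vota=teba, slitro/, slitro/vemp/, slitro/vemp/podar=we, wistodri=slegro}

Derivation:
I run pen on p→/plidibi/gani, c→sil, which returns created.
Then dig on p→/slitro/vemp, yielding ok.
Next I call quote on p→/plidibi/gani, and observe sil.
Calling listout on p→/slitro, and get [vemp/].
I try pen on p→/slitro/vemp/podar, c→we, and see created.
Using listout on p→/, giving [plidibi/, slitro/, wistodri].
I try pin on d→1869-01-06, giving 1869-01-06.
Now I run pin on d→<last>, and observe 1869-01-06.
Next I call spanto on d→<last>, which returns 0.
Then drift on n→-1, and see 1869-01-05.
Invoking pen on p→/slitro/plomi, c→broju, yielding created.


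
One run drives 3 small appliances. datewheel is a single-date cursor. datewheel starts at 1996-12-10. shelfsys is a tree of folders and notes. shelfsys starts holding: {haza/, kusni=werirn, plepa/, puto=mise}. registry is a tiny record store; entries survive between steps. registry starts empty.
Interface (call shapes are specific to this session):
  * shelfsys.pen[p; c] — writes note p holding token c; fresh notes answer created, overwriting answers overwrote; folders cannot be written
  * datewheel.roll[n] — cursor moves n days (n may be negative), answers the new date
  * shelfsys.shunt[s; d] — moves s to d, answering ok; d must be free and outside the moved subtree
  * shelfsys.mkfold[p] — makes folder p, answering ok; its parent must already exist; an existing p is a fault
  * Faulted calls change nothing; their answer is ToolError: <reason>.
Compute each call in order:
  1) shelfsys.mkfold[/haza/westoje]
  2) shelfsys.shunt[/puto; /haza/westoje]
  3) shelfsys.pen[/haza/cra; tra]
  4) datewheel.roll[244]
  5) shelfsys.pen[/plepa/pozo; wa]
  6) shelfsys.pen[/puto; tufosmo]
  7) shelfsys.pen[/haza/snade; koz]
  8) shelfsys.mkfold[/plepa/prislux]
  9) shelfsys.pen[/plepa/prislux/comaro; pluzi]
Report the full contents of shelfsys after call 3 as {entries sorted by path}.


Answer: {haza/, haza/cra=tra, haza/westoje/, kusni=werirn, plepa/, puto=mise}

Derivation:
I invoke mkfold(p='/haza/westoje'): ok.
Using shunt(s='/puto', d='/haza/westoje'), which returns ToolError: exists.
Then pen(p='/haza/cra', c='tra'), and get created.
Calling roll(n='244'), giving 1997-08-11.
Then pen(p='/plepa/pozo', c='wa'), and observe created.
I invoke pen(p='/puto', c='tufosmo'), and observe overwrote.
Next I call pen(p='/haza/snade', c='koz'), — result: created.
I invoke mkfold(p='/plepa/prislux'), and observe ok.
Next I call pen(p='/plepa/prislux/comaro', c='pluzi'), → created.


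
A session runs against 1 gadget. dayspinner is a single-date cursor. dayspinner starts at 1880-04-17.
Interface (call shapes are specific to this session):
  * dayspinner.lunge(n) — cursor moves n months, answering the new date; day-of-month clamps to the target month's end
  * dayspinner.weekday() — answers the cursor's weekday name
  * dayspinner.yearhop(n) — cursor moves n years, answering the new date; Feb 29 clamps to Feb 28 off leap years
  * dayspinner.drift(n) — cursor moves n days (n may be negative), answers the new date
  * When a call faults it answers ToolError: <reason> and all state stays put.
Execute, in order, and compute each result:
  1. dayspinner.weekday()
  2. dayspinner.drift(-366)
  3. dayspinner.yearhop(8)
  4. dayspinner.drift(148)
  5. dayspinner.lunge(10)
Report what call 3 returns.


Answer: 1887-04-17

Derivation:
==> weekday()
<== Saturday
==> drift(n: -366)
<== 1879-04-17
==> yearhop(n: 8)
<== 1887-04-17
==> drift(n: 148)
<== 1887-09-12
==> lunge(n: 10)
<== 1888-07-12


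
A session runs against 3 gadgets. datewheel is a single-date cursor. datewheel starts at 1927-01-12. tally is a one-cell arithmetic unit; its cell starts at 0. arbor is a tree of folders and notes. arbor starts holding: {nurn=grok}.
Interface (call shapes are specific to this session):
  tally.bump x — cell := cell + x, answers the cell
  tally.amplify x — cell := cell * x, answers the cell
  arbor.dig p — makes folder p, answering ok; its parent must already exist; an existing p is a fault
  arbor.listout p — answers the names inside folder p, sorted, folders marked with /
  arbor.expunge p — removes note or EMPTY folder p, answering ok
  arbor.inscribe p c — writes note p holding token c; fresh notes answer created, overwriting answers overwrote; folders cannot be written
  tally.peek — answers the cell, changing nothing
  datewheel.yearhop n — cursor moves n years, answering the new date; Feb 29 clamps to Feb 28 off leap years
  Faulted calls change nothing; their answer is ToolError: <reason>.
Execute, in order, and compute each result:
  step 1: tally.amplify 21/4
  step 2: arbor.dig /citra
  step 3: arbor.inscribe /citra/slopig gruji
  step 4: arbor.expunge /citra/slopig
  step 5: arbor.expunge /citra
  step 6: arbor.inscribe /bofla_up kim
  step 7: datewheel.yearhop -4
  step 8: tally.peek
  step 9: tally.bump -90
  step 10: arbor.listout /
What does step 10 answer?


→ tally.amplify(21/4)
← 0
→ arbor.dig(/citra)
← ok
→ arbor.inscribe(/citra/slopig, gruji)
← created
→ arbor.expunge(/citra/slopig)
← ok
→ arbor.expunge(/citra)
← ok
→ arbor.inscribe(/bofla_up, kim)
← created
→ datewheel.yearhop(-4)
← 1923-01-12
→ tally.peek()
← 0
→ tally.bump(-90)
← -90
→ arbor.listout(/)
← [bofla_up, nurn]

Answer: [bofla_up, nurn]
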